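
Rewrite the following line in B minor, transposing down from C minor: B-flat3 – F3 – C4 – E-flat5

A3 E3 B3 D5

From C down to B is a minor second; apply that to each pitch.
Bb3 gives A3
F3 gives E3
C4 gives B3
Eb5 gives D5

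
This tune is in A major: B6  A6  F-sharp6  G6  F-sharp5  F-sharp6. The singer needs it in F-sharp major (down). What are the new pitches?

G#6 F#6 D#6 E6 D#5 D#6

From A down to F-sharp is a minor third; apply that to each pitch.
B6 → G#6
A6 → F#6
F#6 → D#6
G6 → E6
F#5 → D#5
F#6 → D#6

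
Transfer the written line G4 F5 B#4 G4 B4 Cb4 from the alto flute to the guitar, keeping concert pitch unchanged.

D5 C6 F##5 D5 F#5 Gb4

First find concert pitch: the alto flute sounds a perfect fourth below written, so G4 F5 B#4 G4 B4 Cb4 sounds D4 C5 F##4 D4 F#4 Gb3.
Then write for guitar: it sounds a perfect octave below written, so the part must be a perfect octave above concert.
D4 → D5
C5 → C6
F##4 → F##5
D4 → D5
F#4 → F#5
Gb3 → Gb4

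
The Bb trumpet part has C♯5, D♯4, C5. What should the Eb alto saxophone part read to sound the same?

First find concert pitch: the Bb trumpet sounds a major second below written, so C♯5 D♯4 C5 sounds B4 C#4 Bb4.
Then write for Eb alto saxophone: it sounds a major sixth below written, so the part must be a major sixth above concert.
B4 → G#5
C#4 → A#4
Bb4 → G5

G#5 A#4 G5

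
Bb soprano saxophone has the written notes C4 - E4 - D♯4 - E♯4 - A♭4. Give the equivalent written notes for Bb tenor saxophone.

First find concert pitch: the Bb soprano saxophone sounds a major second below written, so C4 E4 D♯4 E♯4 A♭4 sounds Bb3 D4 C#4 D#4 Gb4.
Then write for Bb tenor saxophone: it sounds a major ninth below written, so the part must be a major ninth above concert.
Bb3 → C5
D4 → E5
C#4 → D#5
D#4 → E#5
Gb4 → Ab5

C5 E5 D#5 E#5 Ab5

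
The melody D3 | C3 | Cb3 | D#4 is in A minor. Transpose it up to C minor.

F3 Eb3 Ebb3 F#4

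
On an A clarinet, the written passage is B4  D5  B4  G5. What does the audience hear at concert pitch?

G#4 B4 G#4 E5

The A clarinet sounds a minor third below written, so transpose each written note down a minor third.
B4 becomes G#4
D5 becomes B4
B4 becomes G#4
G5 becomes E5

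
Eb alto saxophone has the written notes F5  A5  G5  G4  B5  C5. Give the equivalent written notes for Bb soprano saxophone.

Bb4 D5 C5 C4 E5 F4

First find concert pitch: the Eb alto saxophone sounds a major sixth below written, so F5 A5 G5 G4 B5 C5 sounds Ab4 C5 Bb4 Bb3 D5 Eb4.
Then write for Bb soprano saxophone: it sounds a major second below written, so the part must be a major second above concert.
Ab4 → Bb4
C5 → D5
Bb4 → C5
Bb3 → C4
D5 → E5
Eb4 → F4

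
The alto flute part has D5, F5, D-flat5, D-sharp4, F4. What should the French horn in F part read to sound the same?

First find concert pitch: the alto flute sounds a perfect fourth below written, so D5 F5 D-flat5 D-sharp4 F4 sounds A4 C5 Ab4 A#3 C4.
Then write for French horn in F: it sounds a perfect fifth below written, so the part must be a perfect fifth above concert.
A4 → E5
C5 → G5
Ab4 → Eb5
A#3 → E#4
C4 → G4

E5 G5 Eb5 E#4 G4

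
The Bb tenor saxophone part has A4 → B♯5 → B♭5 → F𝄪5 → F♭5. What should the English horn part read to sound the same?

First find concert pitch: the Bb tenor saxophone sounds a major ninth below written, so A4 B♯5 B♭5 F𝄪5 F♭5 sounds G3 A#4 Ab4 E#4 Ebb4.
Then write for English horn: it sounds a perfect fifth below written, so the part must be a perfect fifth above concert.
G3 → D4
A#4 → E#5
Ab4 → Eb5
E#4 → B#4
Ebb4 → Bbb4

D4 E#5 Eb5 B#4 Bbb4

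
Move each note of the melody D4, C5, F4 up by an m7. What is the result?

C5 Bb5 Eb5

D4 -> C5
C5 -> Bb5
F4 -> Eb5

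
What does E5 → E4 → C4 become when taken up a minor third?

G5 G4 Eb4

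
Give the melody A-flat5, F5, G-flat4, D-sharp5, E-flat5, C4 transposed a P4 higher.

A perfect fourth up from Ab5 gives Db6.
F5 up a perfect fourth is Bb5.
Gb4: a fourth up reaches C, and 5 semitones makes it Cb5.
D#5 up a perfect fourth is G#5.
Eb5: a fourth up reaches A, and 5 semitones makes it Ab5.
A perfect fourth up from C4 gives F4.

Db6 Bb5 Cb5 G#5 Ab5 F4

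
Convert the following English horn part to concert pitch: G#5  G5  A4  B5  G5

C#5 C5 D4 E5 C5

The English horn sounds a perfect fifth below written, so transpose each written note down a perfect fifth.
G#5 gives C#5
G5 gives C5
A4 gives D4
B5 gives E5
G5 gives C5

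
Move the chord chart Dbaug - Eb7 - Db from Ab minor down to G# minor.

C#aug D#7 C#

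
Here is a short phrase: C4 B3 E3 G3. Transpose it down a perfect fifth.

F3 E3 A2 C3

C4 down a perfect fifth is F3.
B3 down a perfect fifth is E3.
E3 down a perfect fifth is A2.
G3: a fifth down reaches C, and 7 semitones makes it C3.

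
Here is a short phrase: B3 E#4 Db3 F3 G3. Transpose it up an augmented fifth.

B3 gives F##4
E#4 gives B##4
Db3 gives A3
F3 gives C#4
G3 gives D#4

F##4 B##4 A3 C#4 D#4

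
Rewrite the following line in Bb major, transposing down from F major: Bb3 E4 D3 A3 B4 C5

From F down to Bb is a perfect fifth; apply that to each pitch.
Bb3 → Eb3
E4 → A3
D3 → G2
A3 → D3
B4 → E4
C5 → F4

Eb3 A3 G2 D3 E4 F4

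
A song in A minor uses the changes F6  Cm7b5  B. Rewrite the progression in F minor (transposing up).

Db6 Abm7b5 G

A minor up to F minor is a minor sixth; each chord root moves by that interval while the quality stays the same.
F6: root F up a minor sixth → Db, giving Db6.
Cm7b5: root C up a minor sixth → Ab, giving Abm7b5.
B: root B up a minor sixth → G, giving G.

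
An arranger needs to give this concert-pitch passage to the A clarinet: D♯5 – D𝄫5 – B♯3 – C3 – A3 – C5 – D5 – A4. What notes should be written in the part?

Written C4 sounds as A3 on the A clarinet, so concert pitches are written a minor third up.
D#5 to F#5
Dbb5 to Fbb5
B#3 to D#4
C3 to Eb3
A3 to C4
C5 to Eb5
D5 to F5
A4 to C5

F#5 Fbb5 D#4 Eb3 C4 Eb5 F5 C5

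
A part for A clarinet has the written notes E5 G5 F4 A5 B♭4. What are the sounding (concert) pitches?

C#5 E5 D4 F#5 G4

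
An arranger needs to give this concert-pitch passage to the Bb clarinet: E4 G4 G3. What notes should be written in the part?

F#4 A4 A3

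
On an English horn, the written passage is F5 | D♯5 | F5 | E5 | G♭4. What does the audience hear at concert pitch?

Bb4 G#4 Bb4 A4 Cb4

Written C4 on the English horn sounds as F3, a perfect fifth lower; apply that shift to every note.
F5 gives Bb4
D#5 gives G#4
F5 gives Bb4
E5 gives A4
Gb4 gives Cb4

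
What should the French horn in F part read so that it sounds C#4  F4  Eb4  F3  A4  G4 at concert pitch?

G#4 C5 Bb4 C4 E5 D5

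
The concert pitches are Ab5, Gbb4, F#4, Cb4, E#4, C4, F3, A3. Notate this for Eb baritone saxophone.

F7 Ebb6 D#6 Ab5 C##6 A5 D5 F#5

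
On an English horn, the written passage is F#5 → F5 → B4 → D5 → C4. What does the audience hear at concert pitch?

The English horn sounds a perfect fifth below written, so transpose each written note down a perfect fifth.
F#5 -> B4
F5 -> Bb4
B4 -> E4
D5 -> G4
C4 -> F3

B4 Bb4 E4 G4 F3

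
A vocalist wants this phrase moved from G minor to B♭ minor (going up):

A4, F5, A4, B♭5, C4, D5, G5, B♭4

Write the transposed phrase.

C5 Ab5 C5 Db6 Eb4 F5 Bb5 Db5

From G up to B♭ is a minor third; apply that to each pitch.
A4 gives C5
F5 gives Ab5
A4 gives C5
Bb5 gives Db6
C4 gives Eb4
D5 gives F5
G5 gives Bb5
Bb4 gives Db5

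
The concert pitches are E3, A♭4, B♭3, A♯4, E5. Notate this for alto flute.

A3 Db5 Eb4 D#5 A5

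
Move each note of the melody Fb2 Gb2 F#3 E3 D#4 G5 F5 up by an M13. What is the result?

Db4 Eb4 D#5 C#5 B#5 E7 D7

A major thirteenth up from Fb2 gives Db4.
Gb2 up a major thirteenth is Eb4.
F#3 up a major thirteenth is D#5.
E3: a thirteenth up reaches C, and 21 semitones makes it C#5.
D#4 up a major thirteenth is B#5.
G5: a thirteenth up reaches E, and 21 semitones makes it E7.
F5 up a major thirteenth is D7.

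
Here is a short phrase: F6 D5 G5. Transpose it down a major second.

Eb6 C5 F5

F6: a second down reaches E, and 2 semitones makes it Eb6.
D5: a second down reaches C, and 2 semitones makes it C5.
G5 down a major second is F5.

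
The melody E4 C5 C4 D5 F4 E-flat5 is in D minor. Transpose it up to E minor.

From D up to E is a major second; apply that to each pitch.
E4 → F#4
C5 → D5
C4 → D4
D5 → E5
F4 → G4
Eb5 → F5

F#4 D5 D4 E5 G4 F5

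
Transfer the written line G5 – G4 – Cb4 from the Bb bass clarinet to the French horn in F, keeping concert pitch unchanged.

C5 C4 Fb3

First find concert pitch: the Bb bass clarinet sounds a major ninth below written, so G5 G4 Cb4 sounds F4 F3 Bbb2.
Then write for French horn in F: it sounds a perfect fifth below written, so the part must be a perfect fifth above concert.
F4 → C5
F3 → C4
Bbb2 → Fb3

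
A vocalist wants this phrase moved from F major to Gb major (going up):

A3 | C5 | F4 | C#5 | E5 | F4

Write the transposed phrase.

From F up to Gb is a minor second; apply that to each pitch.
A3 gives Bb3
C5 gives Db5
F4 gives Gb4
C#5 gives D5
E5 gives F5
F4 gives Gb4

Bb3 Db5 Gb4 D5 F5 Gb4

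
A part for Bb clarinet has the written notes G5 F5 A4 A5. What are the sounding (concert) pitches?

F5 Eb5 G4 G5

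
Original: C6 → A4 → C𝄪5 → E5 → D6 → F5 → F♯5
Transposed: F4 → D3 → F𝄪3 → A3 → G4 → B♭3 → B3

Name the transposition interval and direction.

down a perfect twelfth

Take the first pair: C6 → F4. C to F spans 12 letter names, so the interval is some kind of twelfth.
F4 to C6 is 19 semitones, which makes it a perfect twelfth; the second version is lower, so the direction is down.
Checking another pair — F#5 → B3 — gives the same interval.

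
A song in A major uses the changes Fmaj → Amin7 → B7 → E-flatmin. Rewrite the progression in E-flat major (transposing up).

Cbmaj Ebmin7 F7 Bbbmin

A major up to E-flat major is a diminished fifth; each chord root moves by that interval while the quality stays the same.
Fmaj: root F up a diminished fifth → Cb, giving Cbmaj.
Amin7: root A up a diminished fifth → Eb, giving Ebmin7.
B7: root B up a diminished fifth → F, giving F7.
E-flatmin: root E-flat up a diminished fifth → Bbb, giving Bbbmin.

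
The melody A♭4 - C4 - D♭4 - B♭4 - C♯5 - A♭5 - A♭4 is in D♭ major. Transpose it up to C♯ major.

G#5 B#4 C#5 A#5 B##5 G#6 G#5

D♭ major to C♯ major up is an augmented seventh, so every note moves up by that interval.
Ab4 to G#5
C4 to B#4
Db4 to C#5
Bb4 to A#5
C#5 to B##5
Ab5 to G#6
Ab4 to G#5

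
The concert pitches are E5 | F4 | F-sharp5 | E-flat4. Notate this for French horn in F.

B5 C5 C#6 Bb4

Written C4 sounds as F3 on the French horn in F, so concert pitches are written a perfect fifth up.
E5 becomes B5
F4 becomes C5
F#5 becomes C#6
Eb4 becomes Bb4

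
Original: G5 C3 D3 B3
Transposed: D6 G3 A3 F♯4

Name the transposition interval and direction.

up a perfect fifth

Take the first pair: G5 → D6. G to D spans 5 letter names, so the interval is some kind of fifth.
G5 to D6 is 7 semitones, which makes it a perfect fifth; the second version is higher, so the direction is up.
Checking another pair — B3 → F#4 — gives the same interval.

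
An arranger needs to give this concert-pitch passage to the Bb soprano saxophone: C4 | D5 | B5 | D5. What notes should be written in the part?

D4 E5 C#6 E5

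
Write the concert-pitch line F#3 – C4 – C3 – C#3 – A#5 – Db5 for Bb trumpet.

Written C4 sounds as Bb3 on the Bb trumpet, so concert pitches are written a major second up.
F#3 gives G#3
C4 gives D4
C3 gives D3
C#3 gives D#3
A#5 gives B#5
Db5 gives Eb5

G#3 D4 D3 D#3 B#5 Eb5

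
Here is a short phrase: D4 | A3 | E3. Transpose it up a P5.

A4 E4 B3

D4 → A4
A3 → E4
E3 → B3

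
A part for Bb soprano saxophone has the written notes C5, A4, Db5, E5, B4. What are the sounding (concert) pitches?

Written C4 on the Bb soprano saxophone sounds as Bb3, a major second lower; apply that shift to every note.
C5 -> Bb4
A4 -> G4
Db5 -> Cb5
E5 -> D5
B4 -> A4

Bb4 G4 Cb5 D5 A4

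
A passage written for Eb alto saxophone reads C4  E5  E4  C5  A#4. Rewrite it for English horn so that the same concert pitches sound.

First find concert pitch: the Eb alto saxophone sounds a major sixth below written, so C4 E5 E4 C5 A#4 sounds Eb3 G4 G3 Eb4 C#4.
Then write for English horn: it sounds a perfect fifth below written, so the part must be a perfect fifth above concert.
Eb3 → Bb3
G4 → D5
G3 → D4
Eb4 → Bb4
C#4 → G#4

Bb3 D5 D4 Bb4 G#4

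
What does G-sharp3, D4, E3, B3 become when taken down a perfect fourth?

G#3 gives D#3
D4 gives A3
E3 gives B2
B3 gives F#3

D#3 A3 B2 F#3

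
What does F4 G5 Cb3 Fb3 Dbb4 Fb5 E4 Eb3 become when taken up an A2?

G#4 A#5 D3 G3 Eb4 G5 F##4 F#3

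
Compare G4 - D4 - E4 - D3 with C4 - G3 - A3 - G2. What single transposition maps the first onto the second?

Take the first pair: G4 → C4. G to C spans 5 letter names, so the interval is some kind of fifth.
C4 to G4 is 7 semitones, which makes it a perfect fifth; the second version is lower, so the direction is down.
Checking another pair — D3 → G2 — gives the same interval.

down a perfect fifth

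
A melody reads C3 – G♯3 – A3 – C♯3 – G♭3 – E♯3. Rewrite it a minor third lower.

A2 E#3 F#3 A#2 Eb3 C##3

A minor third down from C3 gives A2.
A minor third down from G#3 gives E#3.
A3: a third down reaches F, and 3 semitones makes it F#3.
C#3 down a minor third is A#2.
Gb3 down a minor third is Eb3.
A minor third down from E#3 gives C##3.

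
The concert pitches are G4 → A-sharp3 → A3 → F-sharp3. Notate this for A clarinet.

Bb4 C#4 C4 A3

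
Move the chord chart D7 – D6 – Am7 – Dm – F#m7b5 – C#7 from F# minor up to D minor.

F# minor up to D minor is a minor sixth; each chord root moves by that interval while the quality stays the same.
D7: root D up a minor sixth → Bb, giving Bb7.
D6: root D up a minor sixth → Bb, giving Bb6.
Am7: root A up a minor sixth → F, giving Fm7.
Dm: root D up a minor sixth → Bb, giving Bbm.
F#m7b5: root F# up a minor sixth → D, giving Dm7b5.
C#7: root C# up a minor sixth → A, giving A7.

Bb7 Bb6 Fm7 Bbm Dm7b5 A7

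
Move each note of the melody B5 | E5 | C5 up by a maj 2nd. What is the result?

B5 -> C#6
E5 -> F#5
C5 -> D5

C#6 F#5 D5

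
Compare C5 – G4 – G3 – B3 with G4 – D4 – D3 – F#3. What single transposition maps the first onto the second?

Take the first pair: C5 → G4. C to G spans 4 letter names, so the interval is some kind of fourth.
G4 to C5 is 5 semitones, which makes it a perfect fourth; the second version is lower, so the direction is down.
Checking another pair — B3 → F#3 — gives the same interval.

down a perfect fourth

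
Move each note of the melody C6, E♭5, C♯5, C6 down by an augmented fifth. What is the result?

Fb5 Abb4 F4 Fb5

C6 becomes Fb5
Eb5 becomes Abb4
C#5 becomes F4
C6 becomes Fb5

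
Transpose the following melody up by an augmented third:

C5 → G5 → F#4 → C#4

C5 to E#5
G5 to B#5
F#4 to A##4
C#4 to E##4

E#5 B#5 A##4 E##4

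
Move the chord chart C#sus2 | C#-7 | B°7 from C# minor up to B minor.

Bsus2 B-7 A°7

C# minor up to B minor is a minor seventh; each chord root moves by that interval while the quality stays the same.
C#sus2: root C# up a minor seventh → B, giving Bsus2.
C#-7: root C# up a minor seventh → B, giving B-7.
B°7: root B up a minor seventh → A, giving A°7.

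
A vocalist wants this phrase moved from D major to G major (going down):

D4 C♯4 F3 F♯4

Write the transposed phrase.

D major to G major down is a perfect fifth, so every note moves down by that interval.
D4 to G3
C#4 to F#3
F3 to Bb2
F#4 to B3

G3 F#3 Bb2 B3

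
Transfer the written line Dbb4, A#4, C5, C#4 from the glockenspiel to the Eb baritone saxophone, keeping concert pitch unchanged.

Bbb7 F##8 A8 A#7

First find concert pitch: the glockenspiel sounds a perfect fifteenth above written, so Dbb4 A#4 C5 C#4 sounds Dbb6 A#6 C7 C#6.
Then write for Eb baritone saxophone: it sounds a major thirteenth below written, so the part must be a major thirteenth above concert.
Dbb6 → Bbb7
A#6 → F##8
C7 → A8
C#6 → A#7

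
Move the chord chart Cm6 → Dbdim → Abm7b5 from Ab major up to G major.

Ab major up to G major is a major seventh; each chord root moves by that interval while the quality stays the same.
Cm6: root C up a major seventh → B, giving Bm6.
Dbdim: root Db up a major seventh → C, giving Cdim.
Abm7b5: root Ab up a major seventh → G, giving Gm7b5.

Bm6 Cdim Gm7b5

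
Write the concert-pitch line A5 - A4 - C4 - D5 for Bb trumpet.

B5 B4 D4 E5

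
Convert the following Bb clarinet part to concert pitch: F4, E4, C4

Eb4 D4 Bb3

The Bb clarinet sounds a major second below written, so transpose each written note down a major second.
F4 to Eb4
E4 to D4
C4 to Bb3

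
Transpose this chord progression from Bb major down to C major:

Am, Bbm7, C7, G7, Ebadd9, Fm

Bm Cm7 D7 A7 Fadd9 Gm

Bb major down to C major is a minor seventh; each chord root moves by that interval while the quality stays the same.
Am: root A down a minor seventh → B, giving Bm.
Bbm7: root Bb down a minor seventh → C, giving Cm7.
C7: root C down a minor seventh → D, giving D7.
G7: root G down a minor seventh → A, giving A7.
Ebadd9: root Eb down a minor seventh → F, giving Fadd9.
Fm: root F down a minor seventh → G, giving Gm.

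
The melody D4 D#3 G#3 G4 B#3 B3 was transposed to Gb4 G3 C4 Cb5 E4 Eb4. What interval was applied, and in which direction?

Take the first pair: D4 → Gb4. D to G spans 4 letter names, so the interval is some kind of fourth.
D4 to Gb4 is 4 semitones, which makes it a diminished fourth; the second version is higher, so the direction is up.
Checking another pair — B3 → Eb4 — gives the same interval.

up a diminished fourth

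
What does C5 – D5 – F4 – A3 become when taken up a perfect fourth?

C5 -> F5
D5 -> G5
F4 -> Bb4
A3 -> D4

F5 G5 Bb4 D4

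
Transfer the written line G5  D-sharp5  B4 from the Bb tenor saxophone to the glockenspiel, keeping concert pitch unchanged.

F2 C#2 A1

First find concert pitch: the Bb tenor saxophone sounds a major ninth below written, so G5 D-sharp5 B4 sounds F4 C#4 A3.
Then write for glockenspiel: it sounds a perfect fifteenth above written, so the part must be a perfect fifteenth below concert.
F4 → F2
C#4 → C#2
A3 → A1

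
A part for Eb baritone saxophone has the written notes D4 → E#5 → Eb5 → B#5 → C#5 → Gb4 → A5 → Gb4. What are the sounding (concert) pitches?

The Eb baritone saxophone sounds a major thirteenth below written, so transpose each written note down a major thirteenth.
D4 becomes F2
E#5 becomes G#3
Eb5 becomes Gb3
B#5 becomes D#4
C#5 becomes E3
Gb4 becomes Bbb2
A5 becomes C4
Gb4 becomes Bbb2

F2 G#3 Gb3 D#4 E3 Bbb2 C4 Bbb2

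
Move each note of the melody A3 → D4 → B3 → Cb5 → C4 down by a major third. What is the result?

A3 to F3
D4 to Bb3
B3 to G3
Cb5 to Abb4
C4 to Ab3

F3 Bb3 G3 Abb4 Ab3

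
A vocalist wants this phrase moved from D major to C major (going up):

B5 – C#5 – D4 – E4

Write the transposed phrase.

A6 B5 C5 D5

D major to C major up is a minor seventh, so every note moves up by that interval.
B5 → A6
C#5 → B5
D4 → C5
E4 → D5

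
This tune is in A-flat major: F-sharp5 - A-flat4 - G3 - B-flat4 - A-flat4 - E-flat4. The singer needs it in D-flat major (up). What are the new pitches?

A-flat major to D-flat major up is a perfect fourth, so every note moves up by that interval.
F#5 becomes B5
Ab4 becomes Db5
G3 becomes C4
Bb4 becomes Eb5
Ab4 becomes Db5
Eb4 becomes Ab4

B5 Db5 C4 Eb5 Db5 Ab4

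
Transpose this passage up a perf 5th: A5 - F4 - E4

E6 C5 B4

A5 to E6
F4 to C5
E4 to B4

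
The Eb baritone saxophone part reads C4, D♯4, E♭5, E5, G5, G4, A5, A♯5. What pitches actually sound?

Written C4 on the Eb baritone saxophone sounds as Eb2, a major thirteenth lower; apply that shift to every note.
C4 → Eb2
D#4 → F#2
Eb5 → Gb3
E5 → G3
G5 → Bb3
G4 → Bb2
A5 → C4
A#5 → C#4

Eb2 F#2 Gb3 G3 Bb3 Bb2 C4 C#4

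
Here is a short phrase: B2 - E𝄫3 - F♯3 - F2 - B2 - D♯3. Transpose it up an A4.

E#3 Ab3 B#3 B2 E#3 G##3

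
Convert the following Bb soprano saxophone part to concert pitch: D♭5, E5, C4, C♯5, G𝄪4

The Bb soprano saxophone sounds a major second below written, so transpose each written note down a major second.
Db5 → Cb5
E5 → D5
C4 → Bb3
C#5 → B4
G##4 → F##4

Cb5 D5 Bb3 B4 F##4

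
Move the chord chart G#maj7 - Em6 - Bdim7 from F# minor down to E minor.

F# minor down to E minor is a major second; each chord root moves by that interval while the quality stays the same.
G#maj7: root G# down a major second → F#, giving F#maj7.
Em6: root E down a major second → D, giving Dm6.
Bdim7: root B down a major second → A, giving Adim7.

F#maj7 Dm6 Adim7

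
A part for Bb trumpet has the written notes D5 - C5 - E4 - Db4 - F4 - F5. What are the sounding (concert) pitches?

C5 Bb4 D4 Cb4 Eb4 Eb5

The Bb trumpet sounds a major second below written, so transpose each written note down a major second.
D5 → C5
C5 → Bb4
E4 → D4
Db4 → Cb4
F4 → Eb4
F5 → Eb5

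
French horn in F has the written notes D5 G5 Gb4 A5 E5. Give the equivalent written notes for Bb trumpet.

First find concert pitch: the French horn in F sounds a perfect fifth below written, so D5 G5 Gb4 A5 E5 sounds G4 C5 Cb4 D5 A4.
Then write for Bb trumpet: it sounds a major second below written, so the part must be a major second above concert.
G4 → A4
C5 → D5
Cb4 → Db4
D5 → E5
A4 → B4

A4 D5 Db4 E5 B4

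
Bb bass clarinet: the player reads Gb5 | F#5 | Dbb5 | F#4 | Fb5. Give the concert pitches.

Written C4 on the Bb bass clarinet sounds as Bb2, a major ninth lower; apply that shift to every note.
Gb5 -> Fb4
F#5 -> E4
Dbb5 -> Cbb4
F#4 -> E3
Fb5 -> Ebb4

Fb4 E4 Cbb4 E3 Ebb4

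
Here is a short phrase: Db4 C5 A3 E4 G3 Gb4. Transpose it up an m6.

Bbb4 Ab5 F4 C5 Eb4 Ebb5

Db4: a sixth up reaches B, and 8 semitones makes it Bbb4.
C5 up a minor sixth is Ab5.
A3 up a minor sixth is F4.
A minor sixth up from E4 gives C5.
G3 up a minor sixth is Eb4.
Gb4: a sixth up reaches E, and 8 semitones makes it Ebb5.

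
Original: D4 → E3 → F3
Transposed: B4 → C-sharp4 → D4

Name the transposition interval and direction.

up a major sixth

Take the first pair: D4 → B4. D to B spans 6 letter names, so the interval is some kind of sixth.
D4 to B4 is 9 semitones, which makes it a major sixth; the second version is higher, so the direction is up.
Checking another pair — F3 → D4 — gives the same interval.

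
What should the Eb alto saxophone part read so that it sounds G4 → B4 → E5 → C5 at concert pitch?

E5 G#5 C#6 A5

The Eb alto saxophone sounds a major sixth below written, so the written part must be a major sixth above concert — transpose each note up.
G4 becomes E5
B4 becomes G#5
E5 becomes C#6
C5 becomes A5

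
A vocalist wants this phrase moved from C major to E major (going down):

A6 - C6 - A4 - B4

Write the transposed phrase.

From C down to E is a minor sixth; apply that to each pitch.
A6 → C#6
C6 → E5
A4 → C#4
B4 → D#4

C#6 E5 C#4 D#4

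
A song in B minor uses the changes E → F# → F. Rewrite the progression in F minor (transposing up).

Bb C Cb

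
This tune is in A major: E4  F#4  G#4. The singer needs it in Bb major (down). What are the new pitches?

F3 G3 A3

A major to Bb major down is a major seventh, so every note moves down by that interval.
E4 to F3
F#4 to G3
G#4 to A3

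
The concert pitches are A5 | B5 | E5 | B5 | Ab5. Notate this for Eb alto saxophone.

Written C4 sounds as Eb3 on the Eb alto saxophone, so concert pitches are written a major sixth up.
A5 to F#6
B5 to G#6
E5 to C#6
B5 to G#6
Ab5 to F6

F#6 G#6 C#6 G#6 F6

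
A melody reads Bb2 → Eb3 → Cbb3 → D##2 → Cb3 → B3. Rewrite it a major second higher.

Bb2 -> C3
Eb3 -> F3
Cbb3 -> Dbb3
D##2 -> E##2
Cb3 -> Db3
B3 -> C#4

C3 F3 Dbb3 E##2 Db3 C#4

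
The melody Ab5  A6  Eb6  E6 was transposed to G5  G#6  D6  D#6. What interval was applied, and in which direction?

down a minor second

Take the first pair: Ab5 → G5. A to G spans 2 letter names, so the interval is some kind of second.
G5 to Ab5 is 1 semitone, which makes it a minor second; the second version is lower, so the direction is down.
Checking another pair — E6 → D#6 — gives the same interval.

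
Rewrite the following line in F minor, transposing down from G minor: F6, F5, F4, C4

From G down to F is a major second; apply that to each pitch.
F6 becomes Eb6
F5 becomes Eb5
F4 becomes Eb4
C4 becomes Bb3

Eb6 Eb5 Eb4 Bb3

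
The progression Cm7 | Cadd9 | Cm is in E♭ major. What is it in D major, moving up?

Bm7 Badd9 Bm

E♭ major up to D major is a major seventh; each chord root moves by that interval while the quality stays the same.
Cm7: root C up a major seventh → B, giving Bm7.
Cadd9: root C up a major seventh → B, giving Badd9.
Cm: root C up a major seventh → B, giving Bm.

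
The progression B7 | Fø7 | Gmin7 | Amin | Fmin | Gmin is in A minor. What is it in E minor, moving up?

F#7 Cø7 Dmin7 Emin Cmin Dmin

A minor up to E minor is a perfect fifth; each chord root moves by that interval while the quality stays the same.
B7: root B up a perfect fifth → F#, giving F#7.
Fø7: root F up a perfect fifth → C, giving Cø7.
Gmin7: root G up a perfect fifth → D, giving Dmin7.
Amin: root A up a perfect fifth → E, giving Emin.
Fmin: root F up a perfect fifth → C, giving Cmin.
Gmin: root G up a perfect fifth → D, giving Dmin.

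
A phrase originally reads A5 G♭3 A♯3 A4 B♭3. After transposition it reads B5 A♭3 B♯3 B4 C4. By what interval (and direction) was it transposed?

up a major second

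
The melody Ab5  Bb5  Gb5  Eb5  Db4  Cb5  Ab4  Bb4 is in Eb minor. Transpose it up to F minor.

Eb minor to F minor up is a major second, so every note moves up by that interval.
Ab5 → Bb5
Bb5 → C6
Gb5 → Ab5
Eb5 → F5
Db4 → Eb4
Cb5 → Db5
Ab4 → Bb4
Bb4 → C5

Bb5 C6 Ab5 F5 Eb4 Db5 Bb4 C5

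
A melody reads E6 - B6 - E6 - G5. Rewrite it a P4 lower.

B5 F#6 B5 D5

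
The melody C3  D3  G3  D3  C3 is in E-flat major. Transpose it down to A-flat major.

F2 G2 C3 G2 F2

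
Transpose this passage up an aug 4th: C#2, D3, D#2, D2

F##2 G#3 G##2 G#2

C#2: a fourth up reaches F, and 6 semitones makes it F##2.
D3: a fourth up reaches G, and 6 semitones makes it G#3.
D#2: a fourth up reaches G, and 6 semitones makes it G##2.
D2 up an augmented fourth is G#2.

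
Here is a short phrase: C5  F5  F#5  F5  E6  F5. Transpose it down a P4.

C5: a fourth down reaches G, and 5 semitones makes it G4.
F5 down a perfect fourth is C5.
F#5 down a perfect fourth is C#5.
A perfect fourth down from F5 gives C5.
E6 down a perfect fourth is B5.
A perfect fourth down from F5 gives C5.

G4 C5 C#5 C5 B5 C5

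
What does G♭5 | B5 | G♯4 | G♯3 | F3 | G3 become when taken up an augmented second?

Gb5 to A5
B5 to C##6
G#4 to A##4
G#3 to A##3
F3 to G#3
G3 to A#3

A5 C##6 A##4 A##3 G#3 A#3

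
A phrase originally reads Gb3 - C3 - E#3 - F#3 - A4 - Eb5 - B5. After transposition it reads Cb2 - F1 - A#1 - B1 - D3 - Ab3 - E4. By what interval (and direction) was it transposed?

Take the first pair: Gb3 → Cb2. G to C spans 12 letter names, so the interval is some kind of twelfth.
Cb2 to Gb3 is 19 semitones, which makes it a perfect twelfth; the second version is lower, so the direction is down.
Checking another pair — B5 → E4 — gives the same interval.

down a perfect twelfth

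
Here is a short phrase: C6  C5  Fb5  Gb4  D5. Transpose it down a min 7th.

D5 D4 Gb4 Ab3 E4

C6 → D5
C5 → D4
Fb5 → Gb4
Gb4 → Ab3
D5 → E4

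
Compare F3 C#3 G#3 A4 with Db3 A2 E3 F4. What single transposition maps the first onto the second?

down a major third

From F3 to Db3 is 3 letter names — a third of some quality.
Db3 to F3 is 4 semitones, which makes it a major third; the second version is lower, so the direction is down.
Checking another pair — A4 → F4 — gives the same interval.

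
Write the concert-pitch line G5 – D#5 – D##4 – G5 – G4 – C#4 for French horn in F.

D6 A#5 A##4 D6 D5 G#4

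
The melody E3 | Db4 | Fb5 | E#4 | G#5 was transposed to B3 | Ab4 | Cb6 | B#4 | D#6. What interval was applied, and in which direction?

up a perfect fifth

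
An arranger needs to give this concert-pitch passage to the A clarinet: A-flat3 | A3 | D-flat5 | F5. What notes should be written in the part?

Cb4 C4 Fb5 Ab5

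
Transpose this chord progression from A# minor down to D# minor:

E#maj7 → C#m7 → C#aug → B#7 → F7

A#maj7 F#m7 F#aug E#7 Bb7

A# minor down to D# minor is a perfect fifth; each chord root moves by that interval while the quality stays the same.
E#maj7: root E# down a perfect fifth → A#, giving A#maj7.
C#m7: root C# down a perfect fifth → F#, giving F#m7.
C#aug: root C# down a perfect fifth → F#, giving F#aug.
B#7: root B# down a perfect fifth → E#, giving E#7.
F7: root F down a perfect fifth → Bb, giving Bb7.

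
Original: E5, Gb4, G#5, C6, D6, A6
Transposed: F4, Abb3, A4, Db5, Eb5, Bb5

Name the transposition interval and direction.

Take the first pair: E5 → F4. E to F spans 7 letter names, so the interval is some kind of seventh.
F4 to E5 is 11 semitones, which makes it a major seventh; the second version is lower, so the direction is down.
Checking another pair — A6 → Bb5 — gives the same interval.

down a major seventh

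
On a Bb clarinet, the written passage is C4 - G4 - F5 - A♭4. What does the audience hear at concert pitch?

Written C4 on the Bb clarinet sounds as Bb3, a major second lower; apply that shift to every note.
C4 to Bb3
G4 to F4
F5 to Eb5
Ab4 to Gb4

Bb3 F4 Eb5 Gb4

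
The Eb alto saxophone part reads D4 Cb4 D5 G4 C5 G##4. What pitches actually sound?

Written C4 on the Eb alto saxophone sounds as Eb3, a major sixth lower; apply that shift to every note.
D4 to F3
Cb4 to Ebb3
D5 to F4
G4 to Bb3
C5 to Eb4
G##4 to B#3

F3 Ebb3 F4 Bb3 Eb4 B#3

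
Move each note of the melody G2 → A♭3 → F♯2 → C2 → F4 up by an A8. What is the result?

G#3 A4 F##3 C#3 F#5

G2 becomes G#3
Ab3 becomes A4
F#2 becomes F##3
C2 becomes C#3
F4 becomes F#5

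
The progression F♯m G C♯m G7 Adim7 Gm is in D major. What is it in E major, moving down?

D major down to E major is a minor seventh; each chord root moves by that interval while the quality stays the same.
F♯m: root F♯ down a minor seventh → G#, giving G#m.
G: root G down a minor seventh → A, giving A.
C♯m: root C♯ down a minor seventh → D#, giving D#m.
G7: root G down a minor seventh → A, giving A7.
Adim7: root A down a minor seventh → B, giving Bdim7.
Gm: root G down a minor seventh → A, giving Am.

G#m A D#m A7 Bdim7 Am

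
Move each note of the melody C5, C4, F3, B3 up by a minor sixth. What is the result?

Ab5 Ab4 Db4 G4

C5 -> Ab5
C4 -> Ab4
F3 -> Db4
B3 -> G4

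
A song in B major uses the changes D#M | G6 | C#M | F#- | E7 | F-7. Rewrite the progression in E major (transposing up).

G#M C6 F#M B- A7 Bb-7

B major up to E major is a perfect fourth; each chord root moves by that interval while the quality stays the same.
D#M: root D# up a perfect fourth → G#, giving G#M.
G6: root G up a perfect fourth → C, giving C6.
C#M: root C# up a perfect fourth → F#, giving F#M.
F#-: root F# up a perfect fourth → B, giving B-.
E7: root E up a perfect fourth → A, giving A7.
F-7: root F up a perfect fourth → Bb, giving Bb-7.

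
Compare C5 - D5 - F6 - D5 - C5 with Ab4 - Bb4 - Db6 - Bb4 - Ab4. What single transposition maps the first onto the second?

down a major third

From C5 to Ab4 is 3 letter names — a third of some quality.
Ab4 to C5 is 4 semitones, which makes it a major third; the second version is lower, so the direction is down.
Checking another pair — C5 → Ab4 — gives the same interval.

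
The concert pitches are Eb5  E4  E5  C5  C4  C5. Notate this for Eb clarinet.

C5 C#4 C#5 A4 A3 A4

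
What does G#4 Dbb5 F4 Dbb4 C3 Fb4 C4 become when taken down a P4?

A perfect fourth down from G#4 gives D#4.
Dbb5 down a perfect fourth is Abb4.
A perfect fourth down from F4 gives C4.
Dbb4: a fourth down reaches A, and 5 semitones makes it Abb3.
C3 down a perfect fourth is G2.
Fb4 down a perfect fourth is Cb4.
C4 down a perfect fourth is G3.

D#4 Abb4 C4 Abb3 G2 Cb4 G3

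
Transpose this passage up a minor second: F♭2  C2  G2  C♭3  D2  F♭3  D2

Gbb2 Db2 Ab2 Dbb3 Eb2 Gbb3 Eb2

Fb2: a second up reaches G, and 1 semitone makes it Gbb2.
A minor second up from C2 gives Db2.
A minor second up from G2 gives Ab2.
Cb3: a second up reaches D, and 1 semitone makes it Dbb3.
D2: a second up reaches E, and 1 semitone makes it Eb2.
Fb3: a second up reaches G, and 1 semitone makes it Gbb3.
A minor second up from D2 gives Eb2.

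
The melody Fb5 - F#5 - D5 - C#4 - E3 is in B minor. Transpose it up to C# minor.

Gb5 G#5 E5 D#4 F#3

From B up to C# is a major second; apply that to each pitch.
Fb5 becomes Gb5
F#5 becomes G#5
D5 becomes E5
C#4 becomes D#4
E3 becomes F#3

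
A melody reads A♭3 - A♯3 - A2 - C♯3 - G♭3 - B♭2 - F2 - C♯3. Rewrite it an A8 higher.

Ab3: an octave up reaches A, and 13 semitones makes it A4.
An augmented octave up from A#3 gives A##4.
An augmented octave up from A2 gives A#3.
An augmented octave up from C#3 gives C##4.
An augmented octave up from Gb3 gives G4.
Bb2 up an augmented octave is B3.
F2 up an augmented octave is F#3.
C#3 up an augmented octave is C##4.

A4 A##4 A#3 C##4 G4 B3 F#3 C##4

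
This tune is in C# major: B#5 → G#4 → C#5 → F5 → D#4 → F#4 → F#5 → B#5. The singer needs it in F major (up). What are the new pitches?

E6 C5 F5 Bbb5 G4 Bb4 Bb5 E6

From C# up to F is a diminished fourth; apply that to each pitch.
B#5 -> E6
G#4 -> C5
C#5 -> F5
F5 -> Bbb5
D#4 -> G4
F#4 -> Bb4
F#5 -> Bb5
B#5 -> E6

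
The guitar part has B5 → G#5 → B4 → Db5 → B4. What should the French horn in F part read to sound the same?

F#5 D#5 F#4 Ab4 F#4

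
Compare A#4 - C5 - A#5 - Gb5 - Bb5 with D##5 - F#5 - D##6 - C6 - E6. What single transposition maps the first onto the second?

up an augmented fourth

Take the first pair: A#4 → D##5. A to D spans 4 letter names, so the interval is some kind of fourth.
A#4 to D##5 is 6 semitones, which makes it an augmented fourth; the second version is higher, so the direction is up.
Checking another pair — Bb5 → E6 — gives the same interval.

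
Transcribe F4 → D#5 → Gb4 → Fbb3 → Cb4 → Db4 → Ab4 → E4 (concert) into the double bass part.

Written C4 sounds as C3 on the double bass, so concert pitches are written a perfect octave up.
F4 -> F5
D#5 -> D#6
Gb4 -> Gb5
Fbb3 -> Fbb4
Cb4 -> Cb5
Db4 -> Db5
Ab4 -> Ab5
E4 -> E5

F5 D#6 Gb5 Fbb4 Cb5 Db5 Ab5 E5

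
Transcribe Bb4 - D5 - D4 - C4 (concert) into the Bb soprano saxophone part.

C5 E5 E4 D4

The Bb soprano saxophone sounds a major second below written, so the written part must be a major second above concert — transpose each note up.
Bb4 gives C5
D5 gives E5
D4 gives E4
C4 gives D4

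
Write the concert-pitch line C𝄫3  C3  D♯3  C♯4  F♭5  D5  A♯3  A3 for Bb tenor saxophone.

Written C4 sounds as Bb2 on the Bb tenor saxophone, so concert pitches are written a major ninth up.
Cbb3 to Dbb4
C3 to D4
D#3 to E#4
C#4 to D#5
Fb5 to Gb6
D5 to E6
A#3 to B#4
A3 to B4

Dbb4 D4 E#4 D#5 Gb6 E6 B#4 B4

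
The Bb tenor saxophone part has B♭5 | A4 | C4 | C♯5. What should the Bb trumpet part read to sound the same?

Bb4 A3 C3 C#4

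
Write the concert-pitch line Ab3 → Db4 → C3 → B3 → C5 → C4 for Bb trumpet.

The Bb trumpet sounds a major second below written, so the written part must be a major second above concert — transpose each note up.
Ab3 -> Bb3
Db4 -> Eb4
C3 -> D3
B3 -> C#4
C5 -> D5
C4 -> D4

Bb3 Eb4 D3 C#4 D5 D4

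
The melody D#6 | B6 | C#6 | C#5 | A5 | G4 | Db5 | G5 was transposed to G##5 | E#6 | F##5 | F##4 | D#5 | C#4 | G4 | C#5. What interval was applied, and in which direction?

From D#6 to G##5 is 5 letter names — a fifth of some quality.
G##5 to D#6 is 6 semitones, which makes it a diminished fifth; the second version is lower, so the direction is down.
Checking another pair — G5 → C#5 — gives the same interval.

down a diminished fifth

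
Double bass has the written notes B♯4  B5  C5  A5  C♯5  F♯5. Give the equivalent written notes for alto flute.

E#4 E5 F4 D5 F#4 B4

First find concert pitch: the double bass sounds a perfect octave below written, so B♯4 B5 C5 A5 C♯5 F♯5 sounds B#3 B4 C4 A4 C#4 F#4.
Then write for alto flute: it sounds a perfect fourth below written, so the part must be a perfect fourth above concert.
B#3 → E#4
B4 → E5
C4 → F4
A4 → D5
C#4 → F#4
F#4 → B4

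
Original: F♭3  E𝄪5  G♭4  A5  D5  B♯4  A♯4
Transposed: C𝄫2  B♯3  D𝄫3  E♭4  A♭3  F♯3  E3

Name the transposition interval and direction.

Take the first pair: Fb3 → Cbb2. F to C spans 11 letter names, so the interval is some kind of eleventh.
Cbb2 to Fb3 is 18 semitones, which makes it an augmented eleventh; the second version is lower, so the direction is down.
Checking another pair — A#4 → E3 — gives the same interval.

down an augmented eleventh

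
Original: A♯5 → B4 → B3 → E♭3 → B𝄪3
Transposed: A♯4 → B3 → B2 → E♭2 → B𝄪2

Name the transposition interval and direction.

down a perfect octave

From A#5 to A#4 is 8 letter names — an octave of some quality.
A#4 to A#5 is 12 semitones, which makes it a perfect octave; the second version is lower, so the direction is down.
Checking another pair — B##3 → B##2 — gives the same interval.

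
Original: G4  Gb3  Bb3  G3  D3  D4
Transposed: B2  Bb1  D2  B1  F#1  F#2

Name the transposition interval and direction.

Take the first pair: G4 → B2. G to B spans 13 letter names, so the interval is some kind of thirteenth.
B2 to G4 is 20 semitones, which makes it a minor thirteenth; the second version is lower, so the direction is down.
Checking another pair — D4 → F#2 — gives the same interval.

down a minor thirteenth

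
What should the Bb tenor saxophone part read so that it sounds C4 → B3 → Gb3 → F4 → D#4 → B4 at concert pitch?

D5 C#5 Ab4 G5 E#5 C#6

The Bb tenor saxophone sounds a major ninth below written, so the written part must be a major ninth above concert — transpose each note up.
C4 becomes D5
B3 becomes C#5
Gb3 becomes Ab4
F4 becomes G5
D#4 becomes E#5
B4 becomes C#6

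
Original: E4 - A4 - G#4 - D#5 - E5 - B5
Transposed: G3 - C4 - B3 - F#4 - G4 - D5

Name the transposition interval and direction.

Take the first pair: E4 → G3. E to G spans 6 letter names, so the interval is some kind of sixth.
G3 to E4 is 9 semitones, which makes it a major sixth; the second version is lower, so the direction is down.
Checking another pair — B5 → D5 — gives the same interval.

down a major sixth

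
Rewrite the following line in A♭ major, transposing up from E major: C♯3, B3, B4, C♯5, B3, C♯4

From E up to A♭ is a diminished fourth; apply that to each pitch.
C#3 gives F3
B3 gives Eb4
B4 gives Eb5
C#5 gives F5
B3 gives Eb4
C#4 gives F4

F3 Eb4 Eb5 F5 Eb4 F4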